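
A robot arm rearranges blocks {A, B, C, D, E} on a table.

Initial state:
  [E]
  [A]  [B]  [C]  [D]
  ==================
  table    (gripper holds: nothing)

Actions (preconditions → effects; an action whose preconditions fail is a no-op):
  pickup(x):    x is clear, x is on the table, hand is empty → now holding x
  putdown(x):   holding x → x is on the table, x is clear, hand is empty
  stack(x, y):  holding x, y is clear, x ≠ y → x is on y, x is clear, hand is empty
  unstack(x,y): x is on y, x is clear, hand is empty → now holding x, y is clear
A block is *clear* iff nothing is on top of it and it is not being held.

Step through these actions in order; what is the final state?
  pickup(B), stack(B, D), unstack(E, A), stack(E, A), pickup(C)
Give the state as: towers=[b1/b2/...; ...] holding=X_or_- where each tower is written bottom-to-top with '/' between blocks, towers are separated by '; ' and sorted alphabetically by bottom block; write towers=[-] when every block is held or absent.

step 1 (pickup(B)): towers=[A/E; C; D] holding=B
step 2 (stack(B, D)): towers=[A/E; C; D/B] holding=-
step 3 (unstack(E, A)): towers=[A; C; D/B] holding=E
step 4 (stack(E, A)): towers=[A/E; C; D/B] holding=-
step 5 (pickup(C)): towers=[A/E; D/B] holding=C

towers=[A/E; D/B] holding=C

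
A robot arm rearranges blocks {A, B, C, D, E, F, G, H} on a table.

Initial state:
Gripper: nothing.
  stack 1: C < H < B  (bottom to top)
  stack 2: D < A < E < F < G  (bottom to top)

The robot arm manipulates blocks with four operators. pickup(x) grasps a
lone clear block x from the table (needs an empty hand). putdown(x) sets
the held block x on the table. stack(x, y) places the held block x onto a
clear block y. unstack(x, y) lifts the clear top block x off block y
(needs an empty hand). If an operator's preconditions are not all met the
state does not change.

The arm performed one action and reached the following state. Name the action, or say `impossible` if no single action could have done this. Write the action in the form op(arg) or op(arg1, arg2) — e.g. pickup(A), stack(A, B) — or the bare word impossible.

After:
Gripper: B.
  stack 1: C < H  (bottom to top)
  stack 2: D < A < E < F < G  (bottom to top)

target: towers=[C/H; D/A/E/F/G] holding=B
     unstack(G, F) → towers=[C/H/B; D/A/E/F] holding=G
     unstack(B, H) → towers=[C/H; D/A/E/F/G] holding=B  ← match

unstack(B, H)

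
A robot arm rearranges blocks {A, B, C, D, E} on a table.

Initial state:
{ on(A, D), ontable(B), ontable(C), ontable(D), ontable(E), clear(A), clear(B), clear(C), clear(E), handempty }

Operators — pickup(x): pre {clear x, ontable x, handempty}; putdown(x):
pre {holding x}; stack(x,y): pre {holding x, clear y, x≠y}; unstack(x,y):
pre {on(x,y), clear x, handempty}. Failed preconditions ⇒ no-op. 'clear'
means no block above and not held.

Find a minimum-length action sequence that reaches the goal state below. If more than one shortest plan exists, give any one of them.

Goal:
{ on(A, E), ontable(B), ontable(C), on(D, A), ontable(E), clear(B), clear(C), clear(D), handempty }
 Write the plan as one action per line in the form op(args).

unstack(A, D)
stack(A, E)
pickup(D)
stack(D, A)

step 1 (unstack(A, D)): towers=[B; C; D; E] holding=A
step 2 (stack(A, E)): towers=[B; C; D; E/A] holding=-
step 3 (pickup(D)): towers=[B; C; E/A] holding=D
step 4 (stack(D, A)): towers=[B; C; E/A/D] holding=-
goal check: towers=[B; C; E/A/D] holding=- — reached (length 4, optimal by BFS)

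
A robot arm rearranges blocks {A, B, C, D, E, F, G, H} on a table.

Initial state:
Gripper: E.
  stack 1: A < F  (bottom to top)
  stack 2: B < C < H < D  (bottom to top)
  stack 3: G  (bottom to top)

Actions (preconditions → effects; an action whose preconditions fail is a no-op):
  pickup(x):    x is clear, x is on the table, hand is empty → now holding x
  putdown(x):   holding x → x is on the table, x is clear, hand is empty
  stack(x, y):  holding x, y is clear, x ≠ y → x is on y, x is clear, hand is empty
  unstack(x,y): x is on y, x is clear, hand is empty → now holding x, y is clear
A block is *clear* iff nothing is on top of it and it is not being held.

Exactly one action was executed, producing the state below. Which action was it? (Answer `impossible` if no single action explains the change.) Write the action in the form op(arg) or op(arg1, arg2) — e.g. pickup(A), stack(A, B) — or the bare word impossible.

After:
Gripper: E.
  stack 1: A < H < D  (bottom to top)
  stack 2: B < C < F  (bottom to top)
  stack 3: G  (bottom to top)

target: towers=[A/H/D; B/C/F; G] holding=E
        putdown(E) → towers=[A/F; B/C/H/D; E; G] holding=-
       stack(E, G) → towers=[A/F; B/C/H/D; G/E] holding=-
       stack(E, F) → towers=[A/F/E; B/C/H/D; G] holding=-
       stack(E, D) → towers=[A/F; B/C/H/D/E; G] holding=-
none of the 4 applicable actions match → impossible

impossible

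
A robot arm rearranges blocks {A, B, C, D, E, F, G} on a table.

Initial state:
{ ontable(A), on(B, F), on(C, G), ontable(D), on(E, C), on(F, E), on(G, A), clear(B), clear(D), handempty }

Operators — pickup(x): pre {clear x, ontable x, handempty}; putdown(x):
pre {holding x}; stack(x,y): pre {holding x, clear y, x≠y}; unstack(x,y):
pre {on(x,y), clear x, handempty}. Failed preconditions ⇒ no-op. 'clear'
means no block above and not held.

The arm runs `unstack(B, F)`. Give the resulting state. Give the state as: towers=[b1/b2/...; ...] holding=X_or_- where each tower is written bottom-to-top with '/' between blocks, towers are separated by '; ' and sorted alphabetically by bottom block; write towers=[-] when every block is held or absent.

towers=[A/G/C/E/F; D] holding=B

before: towers=[A/G/C/E/F/B; D] holding=-
pre[unstack(B, F)]: on(B,F) yes, clear(B) yes, handempty yes
all met → apply unstack(B, F)
after:  towers=[A/G/C/E/F; D] holding=B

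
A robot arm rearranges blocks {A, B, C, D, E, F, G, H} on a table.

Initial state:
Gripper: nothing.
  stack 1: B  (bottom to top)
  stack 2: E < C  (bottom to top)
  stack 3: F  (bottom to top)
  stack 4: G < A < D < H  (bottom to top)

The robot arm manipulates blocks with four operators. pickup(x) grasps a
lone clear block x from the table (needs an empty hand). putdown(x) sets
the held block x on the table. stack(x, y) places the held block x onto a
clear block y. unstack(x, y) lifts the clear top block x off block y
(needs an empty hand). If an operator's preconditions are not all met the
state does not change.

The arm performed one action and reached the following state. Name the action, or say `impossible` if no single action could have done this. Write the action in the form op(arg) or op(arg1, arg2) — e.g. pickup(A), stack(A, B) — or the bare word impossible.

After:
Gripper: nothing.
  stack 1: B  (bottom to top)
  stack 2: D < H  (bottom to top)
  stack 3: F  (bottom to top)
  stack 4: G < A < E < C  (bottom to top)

target: towers=[B; D/H; F; G/A/E/C] holding=-
     unstack(H, D) → towers=[B; E/C; F; G/A/D] holding=H
         pickup(B) → towers=[E/C; F; G/A/D/H] holding=B
         pickup(F) → towers=[B; E/C; G/A/D/H] holding=F
     unstack(C, E) → towers=[B; E; F; G/A/D/H] holding=C
none of the 4 applicable actions match → impossible

impossible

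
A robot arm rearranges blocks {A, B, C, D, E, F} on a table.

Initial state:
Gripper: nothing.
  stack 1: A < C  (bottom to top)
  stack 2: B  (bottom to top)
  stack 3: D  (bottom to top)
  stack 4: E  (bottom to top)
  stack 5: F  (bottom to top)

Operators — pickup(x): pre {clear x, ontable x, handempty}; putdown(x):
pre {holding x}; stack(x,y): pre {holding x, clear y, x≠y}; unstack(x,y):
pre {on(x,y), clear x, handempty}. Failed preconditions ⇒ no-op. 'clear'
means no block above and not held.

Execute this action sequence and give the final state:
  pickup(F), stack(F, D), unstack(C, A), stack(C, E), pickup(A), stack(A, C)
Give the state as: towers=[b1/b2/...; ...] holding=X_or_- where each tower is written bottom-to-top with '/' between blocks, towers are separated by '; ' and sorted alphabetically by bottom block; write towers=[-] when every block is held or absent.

step 1 (pickup(F)): towers=[A/C; B; D; E] holding=F
step 2 (stack(F, D)): towers=[A/C; B; D/F; E] holding=-
step 3 (unstack(C, A)): towers=[A; B; D/F; E] holding=C
step 4 (stack(C, E)): towers=[A; B; D/F; E/C] holding=-
step 5 (pickup(A)): towers=[B; D/F; E/C] holding=A
step 6 (stack(A, C)): towers=[B; D/F; E/C/A] holding=-

towers=[B; D/F; E/C/A] holding=-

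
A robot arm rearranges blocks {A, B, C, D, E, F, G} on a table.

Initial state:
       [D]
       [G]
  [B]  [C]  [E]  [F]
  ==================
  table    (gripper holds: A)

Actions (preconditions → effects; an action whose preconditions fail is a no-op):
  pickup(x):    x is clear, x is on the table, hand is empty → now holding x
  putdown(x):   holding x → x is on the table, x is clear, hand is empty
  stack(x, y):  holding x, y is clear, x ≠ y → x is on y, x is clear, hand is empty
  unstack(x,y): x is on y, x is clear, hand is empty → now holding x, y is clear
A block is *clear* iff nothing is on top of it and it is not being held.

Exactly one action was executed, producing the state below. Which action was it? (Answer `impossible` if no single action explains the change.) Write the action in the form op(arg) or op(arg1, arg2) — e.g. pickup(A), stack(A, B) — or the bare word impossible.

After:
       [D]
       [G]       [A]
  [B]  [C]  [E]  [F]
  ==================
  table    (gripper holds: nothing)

stack(A, F)

target: towers=[B; C/G/D; E; F/A] holding=-
        putdown(A) → towers=[A; B; C/G/D; E; F] holding=-
       stack(A, B) → towers=[B/A; C/G/D; E; F] holding=-
       stack(A, F) → towers=[B; C/G/D; E; F/A] holding=-  ← match
       stack(A, D) → towers=[B; C/G/D/A; E; F] holding=-
       stack(A, E) → towers=[B; C/G/D; E/A; F] holding=-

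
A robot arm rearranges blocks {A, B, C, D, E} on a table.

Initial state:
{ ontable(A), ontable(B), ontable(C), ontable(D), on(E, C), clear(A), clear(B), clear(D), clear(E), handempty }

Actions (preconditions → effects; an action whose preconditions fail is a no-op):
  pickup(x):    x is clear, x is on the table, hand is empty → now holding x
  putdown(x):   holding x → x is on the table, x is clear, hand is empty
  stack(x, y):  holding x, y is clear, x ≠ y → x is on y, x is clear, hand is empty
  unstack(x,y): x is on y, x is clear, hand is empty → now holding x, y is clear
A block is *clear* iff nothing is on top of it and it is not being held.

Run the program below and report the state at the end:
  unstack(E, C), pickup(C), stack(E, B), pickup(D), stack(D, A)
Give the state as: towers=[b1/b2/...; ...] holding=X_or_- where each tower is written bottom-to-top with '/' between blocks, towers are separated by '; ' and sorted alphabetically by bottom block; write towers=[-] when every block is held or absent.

step 1 (unstack(E, C)): towers=[A; B; C; D] holding=E
step 2 (pickup(C)) [no-op]: towers=[A; B; C; D] holding=E
step 3 (stack(E, B)): towers=[A; B/E; C; D] holding=-
step 4 (pickup(D)): towers=[A; B/E; C] holding=D
step 5 (stack(D, A)): towers=[A/D; B/E; C] holding=-

towers=[A/D; B/E; C] holding=-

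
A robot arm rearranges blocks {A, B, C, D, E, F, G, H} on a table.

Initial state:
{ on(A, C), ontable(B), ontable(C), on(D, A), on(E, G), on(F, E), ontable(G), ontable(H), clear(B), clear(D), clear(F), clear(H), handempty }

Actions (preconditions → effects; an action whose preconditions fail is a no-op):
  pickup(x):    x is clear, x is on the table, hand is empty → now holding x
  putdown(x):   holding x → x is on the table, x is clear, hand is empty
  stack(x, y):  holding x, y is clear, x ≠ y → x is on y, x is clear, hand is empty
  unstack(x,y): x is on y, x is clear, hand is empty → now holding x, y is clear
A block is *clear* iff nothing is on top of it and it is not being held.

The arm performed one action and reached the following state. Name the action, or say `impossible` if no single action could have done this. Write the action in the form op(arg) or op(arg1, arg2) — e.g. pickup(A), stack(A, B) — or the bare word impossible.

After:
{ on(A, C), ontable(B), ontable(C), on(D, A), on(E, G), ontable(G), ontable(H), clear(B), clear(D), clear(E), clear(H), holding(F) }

target: towers=[B; C/A/D; G/E; H] holding=F
         pickup(H) → towers=[B; C/A/D; G/E/F] holding=H
         pickup(B) → towers=[C/A/D; G/E/F; H] holding=B
     unstack(F, E) → towers=[B; C/A/D; G/E; H] holding=F  ← match
     unstack(D, A) → towers=[B; C/A; G/E/F; H] holding=D

unstack(F, E)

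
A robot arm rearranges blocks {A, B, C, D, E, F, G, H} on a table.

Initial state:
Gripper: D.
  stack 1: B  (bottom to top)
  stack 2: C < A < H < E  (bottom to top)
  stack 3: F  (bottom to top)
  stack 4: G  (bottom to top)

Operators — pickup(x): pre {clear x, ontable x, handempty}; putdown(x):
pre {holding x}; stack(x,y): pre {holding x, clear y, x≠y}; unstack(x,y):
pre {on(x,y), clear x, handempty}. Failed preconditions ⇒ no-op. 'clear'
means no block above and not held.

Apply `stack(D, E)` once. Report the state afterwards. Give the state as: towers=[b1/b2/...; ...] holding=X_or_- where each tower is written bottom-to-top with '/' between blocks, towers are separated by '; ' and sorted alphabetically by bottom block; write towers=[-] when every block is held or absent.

towers=[B; C/A/H/E/D; F; G] holding=-

before: towers=[B; C/A/H/E; F; G] holding=D
pre[stack(D, E)]: holding(D) yes, clear(E) yes, D≠E yes
all met → apply stack(D, E)
after:  towers=[B; C/A/H/E/D; F; G] holding=-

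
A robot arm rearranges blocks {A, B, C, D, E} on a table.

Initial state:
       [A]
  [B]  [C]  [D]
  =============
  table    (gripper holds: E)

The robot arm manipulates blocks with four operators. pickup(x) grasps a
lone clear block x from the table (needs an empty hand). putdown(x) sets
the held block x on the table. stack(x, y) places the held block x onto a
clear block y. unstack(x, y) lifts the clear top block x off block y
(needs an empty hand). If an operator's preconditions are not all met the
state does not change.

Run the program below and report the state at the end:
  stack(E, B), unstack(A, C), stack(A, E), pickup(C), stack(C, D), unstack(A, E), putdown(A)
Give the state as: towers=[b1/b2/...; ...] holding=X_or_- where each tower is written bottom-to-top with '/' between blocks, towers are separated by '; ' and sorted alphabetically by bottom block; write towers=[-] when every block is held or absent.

towers=[A; B/E; D/C] holding=-

step 1 (stack(E, B)): towers=[B/E; C/A; D] holding=-
step 2 (unstack(A, C)): towers=[B/E; C; D] holding=A
step 3 (stack(A, E)): towers=[B/E/A; C; D] holding=-
step 4 (pickup(C)): towers=[B/E/A; D] holding=C
step 5 (stack(C, D)): towers=[B/E/A; D/C] holding=-
step 6 (unstack(A, E)): towers=[B/E; D/C] holding=A
step 7 (putdown(A)): towers=[A; B/E; D/C] holding=-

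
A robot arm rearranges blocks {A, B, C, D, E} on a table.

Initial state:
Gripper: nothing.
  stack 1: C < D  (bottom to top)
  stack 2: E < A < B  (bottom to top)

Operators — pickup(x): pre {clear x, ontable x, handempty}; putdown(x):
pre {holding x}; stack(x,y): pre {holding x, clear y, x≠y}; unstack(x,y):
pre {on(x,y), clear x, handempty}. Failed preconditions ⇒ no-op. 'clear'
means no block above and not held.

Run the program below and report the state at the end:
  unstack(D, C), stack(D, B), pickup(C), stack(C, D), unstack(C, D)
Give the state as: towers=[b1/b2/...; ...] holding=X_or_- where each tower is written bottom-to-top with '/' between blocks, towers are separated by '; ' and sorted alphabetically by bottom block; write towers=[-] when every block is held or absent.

step 1 (unstack(D, C)): towers=[C; E/A/B] holding=D
step 2 (stack(D, B)): towers=[C; E/A/B/D] holding=-
step 3 (pickup(C)): towers=[E/A/B/D] holding=C
step 4 (stack(C, D)): towers=[E/A/B/D/C] holding=-
step 5 (unstack(C, D)): towers=[E/A/B/D] holding=C

towers=[E/A/B/D] holding=C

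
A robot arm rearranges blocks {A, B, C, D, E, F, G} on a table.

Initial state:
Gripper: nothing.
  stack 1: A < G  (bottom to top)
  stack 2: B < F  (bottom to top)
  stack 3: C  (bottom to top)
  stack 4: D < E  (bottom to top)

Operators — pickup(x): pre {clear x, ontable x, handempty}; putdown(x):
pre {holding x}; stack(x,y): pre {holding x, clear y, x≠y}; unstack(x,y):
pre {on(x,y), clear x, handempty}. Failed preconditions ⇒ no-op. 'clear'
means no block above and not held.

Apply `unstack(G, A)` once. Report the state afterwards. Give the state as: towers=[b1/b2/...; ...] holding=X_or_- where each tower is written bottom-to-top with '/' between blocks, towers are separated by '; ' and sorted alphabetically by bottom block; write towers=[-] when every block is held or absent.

before: towers=[A/G; B/F; C; D/E] holding=-
pre[unstack(G, A)]: on(G,A) ok, clear(G) ok, handempty ok
all met → apply unstack(G, A)
after:  towers=[A; B/F; C; D/E] holding=G

towers=[A; B/F; C; D/E] holding=G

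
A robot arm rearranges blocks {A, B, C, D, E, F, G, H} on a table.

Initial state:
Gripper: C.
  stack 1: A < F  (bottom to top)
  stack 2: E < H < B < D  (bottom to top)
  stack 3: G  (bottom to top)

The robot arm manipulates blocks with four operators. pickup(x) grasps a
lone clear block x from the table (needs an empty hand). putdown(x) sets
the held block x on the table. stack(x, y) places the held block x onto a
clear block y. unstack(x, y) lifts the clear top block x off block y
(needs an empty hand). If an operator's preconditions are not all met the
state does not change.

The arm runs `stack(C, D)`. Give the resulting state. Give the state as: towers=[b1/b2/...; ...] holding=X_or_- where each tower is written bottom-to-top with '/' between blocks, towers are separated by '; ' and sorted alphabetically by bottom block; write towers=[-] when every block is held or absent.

towers=[A/F; E/H/B/D/C; G] holding=-

before: towers=[A/F; E/H/B/D; G] holding=C
pre[stack(C, D)]: holding(C) ✓, clear(D) ✓, C≠D ✓
all met → apply stack(C, D)
after:  towers=[A/F; E/H/B/D/C; G] holding=-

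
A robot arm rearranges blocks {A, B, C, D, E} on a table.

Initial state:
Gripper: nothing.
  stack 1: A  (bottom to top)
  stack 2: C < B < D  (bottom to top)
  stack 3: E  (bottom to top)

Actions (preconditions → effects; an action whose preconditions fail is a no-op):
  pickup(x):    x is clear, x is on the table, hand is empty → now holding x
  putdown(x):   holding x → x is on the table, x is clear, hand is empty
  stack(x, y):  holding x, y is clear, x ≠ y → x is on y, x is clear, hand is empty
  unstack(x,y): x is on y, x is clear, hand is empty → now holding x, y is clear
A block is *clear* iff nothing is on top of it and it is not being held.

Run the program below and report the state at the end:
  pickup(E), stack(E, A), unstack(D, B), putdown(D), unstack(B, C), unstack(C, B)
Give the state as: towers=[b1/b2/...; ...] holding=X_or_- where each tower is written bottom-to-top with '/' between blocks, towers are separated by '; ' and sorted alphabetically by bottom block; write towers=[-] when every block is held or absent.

step 1 (pickup(E)): towers=[A; C/B/D] holding=E
step 2 (stack(E, A)): towers=[A/E; C/B/D] holding=-
step 3 (unstack(D, B)): towers=[A/E; C/B] holding=D
step 4 (putdown(D)): towers=[A/E; C/B; D] holding=-
step 5 (unstack(B, C)): towers=[A/E; C; D] holding=B
step 6 (unstack(C, B)) [no-op]: towers=[A/E; C; D] holding=B

towers=[A/E; C; D] holding=B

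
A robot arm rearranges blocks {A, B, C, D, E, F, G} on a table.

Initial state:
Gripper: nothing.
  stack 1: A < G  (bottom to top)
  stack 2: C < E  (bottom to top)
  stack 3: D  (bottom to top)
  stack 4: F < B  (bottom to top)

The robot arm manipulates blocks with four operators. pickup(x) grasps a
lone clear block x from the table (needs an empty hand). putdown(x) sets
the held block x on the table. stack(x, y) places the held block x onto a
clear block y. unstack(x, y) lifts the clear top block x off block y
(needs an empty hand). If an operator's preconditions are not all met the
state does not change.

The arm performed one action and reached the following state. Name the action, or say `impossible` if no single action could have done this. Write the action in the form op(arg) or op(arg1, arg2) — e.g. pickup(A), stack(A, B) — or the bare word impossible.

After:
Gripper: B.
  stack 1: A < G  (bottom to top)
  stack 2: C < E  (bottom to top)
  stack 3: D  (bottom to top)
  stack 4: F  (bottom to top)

target: towers=[A/G; C/E; D; F] holding=B
     unstack(B, F) → towers=[A/G; C/E; D; F] holding=B  ← match
     unstack(G, A) → towers=[A; C/E; D; F/B] holding=G
         pickup(D) → towers=[A/G; C/E; F/B] holding=D
     unstack(E, C) → towers=[A/G; C; D; F/B] holding=E

unstack(B, F)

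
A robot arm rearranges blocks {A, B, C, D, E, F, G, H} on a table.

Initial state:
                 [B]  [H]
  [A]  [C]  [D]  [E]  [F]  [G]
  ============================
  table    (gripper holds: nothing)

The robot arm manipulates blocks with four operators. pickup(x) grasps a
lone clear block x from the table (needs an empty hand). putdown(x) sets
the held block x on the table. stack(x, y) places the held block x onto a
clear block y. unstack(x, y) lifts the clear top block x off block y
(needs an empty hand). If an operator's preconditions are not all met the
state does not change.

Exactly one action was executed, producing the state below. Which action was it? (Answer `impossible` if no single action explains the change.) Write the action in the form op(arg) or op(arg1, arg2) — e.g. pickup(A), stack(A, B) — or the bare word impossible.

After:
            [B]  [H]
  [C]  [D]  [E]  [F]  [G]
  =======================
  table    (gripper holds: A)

target: towers=[C; D; E/B; F/H; G] holding=A
         pickup(G) → towers=[A; C; D; E/B; F/H] holding=G
         pickup(A) → towers=[C; D; E/B; F/H; G] holding=A  ← match
     unstack(H, F) → towers=[A; C; D; E/B; F; G] holding=H
     unstack(B, E) → towers=[A; C; D; E; F/H; G] holding=B
         pickup(D) → towers=[A; C; E/B; F/H; G] holding=D
         pickup(C) → towers=[A; D; E/B; F/H; G] holding=C

pickup(A)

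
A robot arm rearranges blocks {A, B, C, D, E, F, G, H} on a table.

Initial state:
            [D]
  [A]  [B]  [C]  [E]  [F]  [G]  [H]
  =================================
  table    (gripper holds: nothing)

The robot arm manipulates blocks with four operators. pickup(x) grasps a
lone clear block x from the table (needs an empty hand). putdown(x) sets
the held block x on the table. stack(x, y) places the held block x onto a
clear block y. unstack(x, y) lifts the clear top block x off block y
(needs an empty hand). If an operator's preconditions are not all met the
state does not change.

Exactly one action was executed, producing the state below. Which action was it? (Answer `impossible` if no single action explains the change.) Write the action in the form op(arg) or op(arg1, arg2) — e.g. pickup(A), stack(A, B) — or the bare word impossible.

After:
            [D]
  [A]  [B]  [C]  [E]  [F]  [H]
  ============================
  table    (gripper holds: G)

pickup(G)

target: towers=[A; B; C/D; E; F; H] holding=G
         pickup(G) → towers=[A; B; C/D; E; F; H] holding=G  ← match
         pickup(A) → towers=[B; C/D; E; F; G; H] holding=A
         pickup(E) → towers=[A; B; C/D; F; G; H] holding=E
         pickup(H) → towers=[A; B; C/D; E; F; G] holding=H
         pickup(B) → towers=[A; C/D; E; F; G; H] holding=B
         pickup(F) → towers=[A; B; C/D; E; G; H] holding=F
     unstack(D, C) → towers=[A; B; C; E; F; G; H] holding=D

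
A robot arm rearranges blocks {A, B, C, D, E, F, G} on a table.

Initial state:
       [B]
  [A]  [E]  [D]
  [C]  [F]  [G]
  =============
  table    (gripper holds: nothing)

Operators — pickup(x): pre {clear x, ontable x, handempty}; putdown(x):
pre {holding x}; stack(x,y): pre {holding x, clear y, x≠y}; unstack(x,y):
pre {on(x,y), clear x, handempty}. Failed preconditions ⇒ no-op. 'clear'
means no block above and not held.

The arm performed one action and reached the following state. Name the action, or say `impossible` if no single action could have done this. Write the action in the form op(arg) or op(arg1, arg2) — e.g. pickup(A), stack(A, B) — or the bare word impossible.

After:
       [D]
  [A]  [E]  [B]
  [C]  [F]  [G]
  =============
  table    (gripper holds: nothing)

impossible

target: towers=[C/A; F/E/D; G/B] holding=-
     unstack(B, E) → towers=[C/A; F/E; G/D] holding=B
     unstack(D, G) → towers=[C/A; F/E/B; G] holding=D
     unstack(A, C) → towers=[C; F/E/B; G/D] holding=A
none of the 3 applicable actions match → impossible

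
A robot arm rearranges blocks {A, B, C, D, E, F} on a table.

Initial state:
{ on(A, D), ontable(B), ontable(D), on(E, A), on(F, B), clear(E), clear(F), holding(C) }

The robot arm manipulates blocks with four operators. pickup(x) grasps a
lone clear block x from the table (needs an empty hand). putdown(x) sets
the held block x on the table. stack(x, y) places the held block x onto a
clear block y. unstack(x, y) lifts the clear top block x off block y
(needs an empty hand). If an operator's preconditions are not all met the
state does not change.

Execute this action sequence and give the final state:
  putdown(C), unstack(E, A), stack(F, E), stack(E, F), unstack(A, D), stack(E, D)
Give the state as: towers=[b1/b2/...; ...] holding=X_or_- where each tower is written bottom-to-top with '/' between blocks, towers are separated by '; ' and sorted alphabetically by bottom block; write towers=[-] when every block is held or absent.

towers=[B/F/E; C; D] holding=A

step 1 (putdown(C)): towers=[B/F; C; D/A/E] holding=-
step 2 (unstack(E, A)): towers=[B/F; C; D/A] holding=E
step 3 (stack(F, E)) [no-op]: towers=[B/F; C; D/A] holding=E
step 4 (stack(E, F)): towers=[B/F/E; C; D/A] holding=-
step 5 (unstack(A, D)): towers=[B/F/E; C; D] holding=A
step 6 (stack(E, D)) [no-op]: towers=[B/F/E; C; D] holding=A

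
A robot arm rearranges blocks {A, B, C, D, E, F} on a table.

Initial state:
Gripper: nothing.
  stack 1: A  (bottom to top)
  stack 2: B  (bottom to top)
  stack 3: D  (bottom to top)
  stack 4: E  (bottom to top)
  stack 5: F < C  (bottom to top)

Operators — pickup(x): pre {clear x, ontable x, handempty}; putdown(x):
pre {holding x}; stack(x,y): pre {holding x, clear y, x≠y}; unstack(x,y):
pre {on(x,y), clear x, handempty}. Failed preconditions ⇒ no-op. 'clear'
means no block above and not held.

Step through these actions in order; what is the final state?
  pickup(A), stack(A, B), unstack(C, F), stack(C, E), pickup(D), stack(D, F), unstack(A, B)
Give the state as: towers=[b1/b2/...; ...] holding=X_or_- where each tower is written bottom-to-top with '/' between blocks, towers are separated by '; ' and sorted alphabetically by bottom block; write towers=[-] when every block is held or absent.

towers=[B; E/C; F/D] holding=A

step 1 (pickup(A)): towers=[B; D; E; F/C] holding=A
step 2 (stack(A, B)): towers=[B/A; D; E; F/C] holding=-
step 3 (unstack(C, F)): towers=[B/A; D; E; F] holding=C
step 4 (stack(C, E)): towers=[B/A; D; E/C; F] holding=-
step 5 (pickup(D)): towers=[B/A; E/C; F] holding=D
step 6 (stack(D, F)): towers=[B/A; E/C; F/D] holding=-
step 7 (unstack(A, B)): towers=[B; E/C; F/D] holding=A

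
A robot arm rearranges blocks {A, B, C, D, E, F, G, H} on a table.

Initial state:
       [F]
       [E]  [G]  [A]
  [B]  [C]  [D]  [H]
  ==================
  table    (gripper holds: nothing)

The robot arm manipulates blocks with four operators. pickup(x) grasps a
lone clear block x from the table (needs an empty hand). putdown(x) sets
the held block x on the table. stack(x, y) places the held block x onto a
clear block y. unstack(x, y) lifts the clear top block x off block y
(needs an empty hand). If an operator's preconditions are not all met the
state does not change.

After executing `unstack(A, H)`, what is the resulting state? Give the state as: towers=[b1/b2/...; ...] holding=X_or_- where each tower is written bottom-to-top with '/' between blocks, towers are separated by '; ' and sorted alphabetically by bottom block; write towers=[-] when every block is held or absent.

before: towers=[B; C/E/F; D/G; H/A] holding=-
pre[unstack(A, H)]: on(A,H) ✓, clear(A) ✓, handempty ✓
all met → apply unstack(A, H)
after:  towers=[B; C/E/F; D/G; H] holding=A

towers=[B; C/E/F; D/G; H] holding=A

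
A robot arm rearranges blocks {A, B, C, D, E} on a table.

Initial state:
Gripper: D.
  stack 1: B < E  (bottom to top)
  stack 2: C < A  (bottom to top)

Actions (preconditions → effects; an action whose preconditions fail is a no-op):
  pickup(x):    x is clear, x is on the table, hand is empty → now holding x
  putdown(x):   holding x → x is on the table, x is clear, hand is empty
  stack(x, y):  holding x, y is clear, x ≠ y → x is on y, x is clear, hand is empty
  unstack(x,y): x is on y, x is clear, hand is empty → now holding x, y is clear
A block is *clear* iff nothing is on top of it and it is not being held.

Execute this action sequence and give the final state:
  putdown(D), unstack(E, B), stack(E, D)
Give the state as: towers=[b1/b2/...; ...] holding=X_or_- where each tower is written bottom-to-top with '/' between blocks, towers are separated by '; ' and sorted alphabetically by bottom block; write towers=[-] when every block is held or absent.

step 1 (putdown(D)): towers=[B/E; C/A; D] holding=-
step 2 (unstack(E, B)): towers=[B; C/A; D] holding=E
step 3 (stack(E, D)): towers=[B; C/A; D/E] holding=-

towers=[B; C/A; D/E] holding=-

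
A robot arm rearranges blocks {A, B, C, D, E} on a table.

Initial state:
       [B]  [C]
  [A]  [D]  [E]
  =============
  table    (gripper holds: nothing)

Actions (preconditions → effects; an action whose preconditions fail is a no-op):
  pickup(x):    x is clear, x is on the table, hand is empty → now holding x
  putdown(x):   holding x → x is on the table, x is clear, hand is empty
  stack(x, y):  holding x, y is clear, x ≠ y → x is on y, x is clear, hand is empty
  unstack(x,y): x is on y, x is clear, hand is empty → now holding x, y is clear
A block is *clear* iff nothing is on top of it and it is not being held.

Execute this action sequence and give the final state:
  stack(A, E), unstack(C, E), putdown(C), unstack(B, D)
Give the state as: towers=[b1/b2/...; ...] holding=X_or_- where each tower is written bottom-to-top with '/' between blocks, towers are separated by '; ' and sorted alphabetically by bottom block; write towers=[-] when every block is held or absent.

towers=[A; C; D; E] holding=B

step 1 (stack(A, E)) [no-op]: towers=[A; D/B; E/C] holding=-
step 2 (unstack(C, E)): towers=[A; D/B; E] holding=C
step 3 (putdown(C)): towers=[A; C; D/B; E] holding=-
step 4 (unstack(B, D)): towers=[A; C; D; E] holding=B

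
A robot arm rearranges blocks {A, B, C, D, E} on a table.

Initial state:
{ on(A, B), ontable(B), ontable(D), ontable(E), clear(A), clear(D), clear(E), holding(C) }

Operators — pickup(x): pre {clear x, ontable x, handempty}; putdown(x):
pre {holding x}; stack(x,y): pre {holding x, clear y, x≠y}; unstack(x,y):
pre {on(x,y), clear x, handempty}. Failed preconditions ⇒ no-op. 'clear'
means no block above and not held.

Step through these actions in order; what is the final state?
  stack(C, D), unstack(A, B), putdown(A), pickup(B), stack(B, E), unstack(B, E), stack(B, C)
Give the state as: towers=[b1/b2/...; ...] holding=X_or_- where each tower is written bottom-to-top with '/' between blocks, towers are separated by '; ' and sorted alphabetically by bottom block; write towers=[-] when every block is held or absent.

towers=[A; D/C/B; E] holding=-

step 1 (stack(C, D)): towers=[B/A; D/C; E] holding=-
step 2 (unstack(A, B)): towers=[B; D/C; E] holding=A
step 3 (putdown(A)): towers=[A; B; D/C; E] holding=-
step 4 (pickup(B)): towers=[A; D/C; E] holding=B
step 5 (stack(B, E)): towers=[A; D/C; E/B] holding=-
step 6 (unstack(B, E)): towers=[A; D/C; E] holding=B
step 7 (stack(B, C)): towers=[A; D/C/B; E] holding=-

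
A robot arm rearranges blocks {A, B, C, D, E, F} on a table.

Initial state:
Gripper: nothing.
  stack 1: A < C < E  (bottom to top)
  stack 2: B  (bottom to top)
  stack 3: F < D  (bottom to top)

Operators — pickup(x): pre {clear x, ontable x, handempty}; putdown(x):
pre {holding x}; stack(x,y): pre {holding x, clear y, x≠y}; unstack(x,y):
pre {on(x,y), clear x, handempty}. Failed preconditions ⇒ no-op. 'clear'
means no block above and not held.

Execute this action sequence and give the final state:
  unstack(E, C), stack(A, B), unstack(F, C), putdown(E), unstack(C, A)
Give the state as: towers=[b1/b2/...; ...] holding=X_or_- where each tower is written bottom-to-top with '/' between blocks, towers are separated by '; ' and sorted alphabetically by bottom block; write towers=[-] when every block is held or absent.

towers=[A; B; E; F/D] holding=C

step 1 (unstack(E, C)): towers=[A/C; B; F/D] holding=E
step 2 (stack(A, B)) [no-op]: towers=[A/C; B; F/D] holding=E
step 3 (unstack(F, C)) [no-op]: towers=[A/C; B; F/D] holding=E
step 4 (putdown(E)): towers=[A/C; B; E; F/D] holding=-
step 5 (unstack(C, A)): towers=[A; B; E; F/D] holding=C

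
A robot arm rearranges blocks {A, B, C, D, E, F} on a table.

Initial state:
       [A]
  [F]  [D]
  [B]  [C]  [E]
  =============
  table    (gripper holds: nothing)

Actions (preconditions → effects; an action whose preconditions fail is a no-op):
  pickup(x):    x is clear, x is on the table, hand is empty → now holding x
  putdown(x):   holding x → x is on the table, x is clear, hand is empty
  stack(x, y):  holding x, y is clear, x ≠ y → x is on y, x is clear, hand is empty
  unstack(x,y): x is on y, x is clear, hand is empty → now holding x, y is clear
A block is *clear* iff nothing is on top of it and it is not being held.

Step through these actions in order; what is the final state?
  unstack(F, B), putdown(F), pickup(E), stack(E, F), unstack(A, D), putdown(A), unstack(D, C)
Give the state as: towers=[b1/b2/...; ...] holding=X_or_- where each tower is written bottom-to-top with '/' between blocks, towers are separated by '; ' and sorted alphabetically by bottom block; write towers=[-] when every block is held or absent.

step 1 (unstack(F, B)): towers=[B; C/D/A; E] holding=F
step 2 (putdown(F)): towers=[B; C/D/A; E; F] holding=-
step 3 (pickup(E)): towers=[B; C/D/A; F] holding=E
step 4 (stack(E, F)): towers=[B; C/D/A; F/E] holding=-
step 5 (unstack(A, D)): towers=[B; C/D; F/E] holding=A
step 6 (putdown(A)): towers=[A; B; C/D; F/E] holding=-
step 7 (unstack(D, C)): towers=[A; B; C; F/E] holding=D

towers=[A; B; C; F/E] holding=D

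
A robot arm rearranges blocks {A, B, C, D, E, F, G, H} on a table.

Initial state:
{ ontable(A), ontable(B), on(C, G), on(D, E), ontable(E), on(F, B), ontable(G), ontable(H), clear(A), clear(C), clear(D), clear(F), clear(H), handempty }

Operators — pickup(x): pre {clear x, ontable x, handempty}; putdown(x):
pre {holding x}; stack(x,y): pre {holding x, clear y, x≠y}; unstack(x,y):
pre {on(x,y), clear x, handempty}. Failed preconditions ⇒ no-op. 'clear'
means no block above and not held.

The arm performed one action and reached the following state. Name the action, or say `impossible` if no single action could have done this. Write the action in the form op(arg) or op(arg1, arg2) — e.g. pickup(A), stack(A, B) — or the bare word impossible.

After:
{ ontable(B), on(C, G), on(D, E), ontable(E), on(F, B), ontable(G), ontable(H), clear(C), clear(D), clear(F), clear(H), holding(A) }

pickup(A)

target: towers=[B/F; E/D; G/C; H] holding=A
         pickup(A) → towers=[B/F; E/D; G/C; H] holding=A  ← match
         pickup(H) → towers=[A; B/F; E/D; G/C] holding=H
     unstack(F, B) → towers=[A; B; E/D; G/C; H] holding=F
     unstack(D, E) → towers=[A; B/F; E; G/C; H] holding=D
     unstack(C, G) → towers=[A; B/F; E/D; G; H] holding=C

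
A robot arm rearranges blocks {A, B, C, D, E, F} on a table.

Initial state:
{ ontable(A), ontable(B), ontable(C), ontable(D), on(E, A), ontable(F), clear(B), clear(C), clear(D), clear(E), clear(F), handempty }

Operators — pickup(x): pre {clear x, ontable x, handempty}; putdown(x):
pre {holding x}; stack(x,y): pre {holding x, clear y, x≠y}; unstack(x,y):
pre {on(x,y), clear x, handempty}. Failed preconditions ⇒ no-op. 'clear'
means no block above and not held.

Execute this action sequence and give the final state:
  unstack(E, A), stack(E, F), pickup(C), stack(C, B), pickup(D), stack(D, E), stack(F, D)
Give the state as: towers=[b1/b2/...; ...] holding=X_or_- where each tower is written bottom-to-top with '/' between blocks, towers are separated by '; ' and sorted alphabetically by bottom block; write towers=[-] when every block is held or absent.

towers=[A; B/C; F/E/D] holding=-

step 1 (unstack(E, A)): towers=[A; B; C; D; F] holding=E
step 2 (stack(E, F)): towers=[A; B; C; D; F/E] holding=-
step 3 (pickup(C)): towers=[A; B; D; F/E] holding=C
step 4 (stack(C, B)): towers=[A; B/C; D; F/E] holding=-
step 5 (pickup(D)): towers=[A; B/C; F/E] holding=D
step 6 (stack(D, E)): towers=[A; B/C; F/E/D] holding=-
step 7 (stack(F, D)) [no-op]: towers=[A; B/C; F/E/D] holding=-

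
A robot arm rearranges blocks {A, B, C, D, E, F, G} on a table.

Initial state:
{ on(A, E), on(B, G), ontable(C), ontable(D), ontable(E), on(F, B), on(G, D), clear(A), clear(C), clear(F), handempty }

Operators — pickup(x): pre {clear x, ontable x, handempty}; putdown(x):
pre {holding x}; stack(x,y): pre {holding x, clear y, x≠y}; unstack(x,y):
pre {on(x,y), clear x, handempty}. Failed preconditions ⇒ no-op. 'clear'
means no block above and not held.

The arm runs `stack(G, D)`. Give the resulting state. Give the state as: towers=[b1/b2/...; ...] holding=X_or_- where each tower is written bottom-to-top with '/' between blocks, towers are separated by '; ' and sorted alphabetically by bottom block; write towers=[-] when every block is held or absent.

towers=[C; D/G/B/F; E/A] holding=-

before: towers=[C; D/G/B/F; E/A] holding=-
pre[stack(G, D)]: holding(G) ✗, clear(D) ✗, G≠D ✓
holding(G), clear(D) unmet → stack(G, D) is a no-op
after:  towers=[C; D/G/B/F; E/A] holding=-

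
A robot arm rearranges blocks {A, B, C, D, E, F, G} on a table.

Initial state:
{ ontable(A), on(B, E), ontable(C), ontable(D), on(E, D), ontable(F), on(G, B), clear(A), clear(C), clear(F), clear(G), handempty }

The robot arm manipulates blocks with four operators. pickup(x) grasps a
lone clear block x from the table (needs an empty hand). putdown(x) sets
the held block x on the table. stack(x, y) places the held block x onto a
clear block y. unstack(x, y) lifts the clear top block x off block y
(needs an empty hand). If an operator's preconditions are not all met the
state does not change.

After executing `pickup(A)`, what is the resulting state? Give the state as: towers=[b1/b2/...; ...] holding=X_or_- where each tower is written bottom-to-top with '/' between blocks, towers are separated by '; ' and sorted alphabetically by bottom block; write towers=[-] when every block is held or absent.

before: towers=[A; C; D/E/B/G; F] holding=-
pre[pickup(A)]: clear(A) ✓, ontable(A) ✓, handempty ✓
all met → apply pickup(A)
after:  towers=[C; D/E/B/G; F] holding=A

towers=[C; D/E/B/G; F] holding=A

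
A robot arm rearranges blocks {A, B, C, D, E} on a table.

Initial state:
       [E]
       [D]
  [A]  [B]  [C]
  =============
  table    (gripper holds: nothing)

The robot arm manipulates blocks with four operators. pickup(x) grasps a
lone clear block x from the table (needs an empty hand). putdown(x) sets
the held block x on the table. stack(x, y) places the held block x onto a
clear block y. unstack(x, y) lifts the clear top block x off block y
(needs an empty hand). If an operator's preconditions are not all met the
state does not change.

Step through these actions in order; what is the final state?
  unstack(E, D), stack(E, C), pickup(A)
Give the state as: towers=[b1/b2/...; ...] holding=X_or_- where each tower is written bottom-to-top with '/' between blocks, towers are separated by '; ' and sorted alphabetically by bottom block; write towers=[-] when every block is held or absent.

towers=[B/D; C/E] holding=A

step 1 (unstack(E, D)): towers=[A; B/D; C] holding=E
step 2 (stack(E, C)): towers=[A; B/D; C/E] holding=-
step 3 (pickup(A)): towers=[B/D; C/E] holding=A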